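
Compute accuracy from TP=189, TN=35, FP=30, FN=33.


Accuracy = (TP+TN)/(TP+TN+FP+FN)
= (189+35)/(287)
= 224/287 = 78.05%

78.05%


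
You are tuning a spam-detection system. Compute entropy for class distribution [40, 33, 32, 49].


Probabilities: [40/154, 33/154, 32/154, 49/154] ≈ [0.2597, 0.2143, 0.2078, 0.3182]
H = -((40/154)·log₂(40/154) + (33/154)·log₂(33/154) + (32/154)·log₂(32/154) + (49/154)·log₂(49/154))
  = 1.9781 bits

1.9781 bits


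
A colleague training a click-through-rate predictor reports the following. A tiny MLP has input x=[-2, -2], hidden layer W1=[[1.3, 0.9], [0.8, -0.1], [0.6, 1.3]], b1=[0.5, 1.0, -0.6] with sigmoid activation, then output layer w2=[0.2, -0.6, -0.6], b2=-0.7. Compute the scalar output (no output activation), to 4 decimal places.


z1[0] = (1.3)·(-2) + (0.9)·(-2) + 0.5 = -3.9
z1[1] = (0.8)·(-2) + (-0.1)·(-2) + 1.0 = -0.4
z1[2] = (0.6)·(-2) + (1.3)·(-2) - 0.6 = -4.4
h = sigmoid(z1) = [0.0198, 0.4013, 0.0121]
output = (0.2)·(0.0198) + (-0.6)·(0.4013) + (-0.6)·(0.0121) - 0.7 = -0.9441

-0.9441


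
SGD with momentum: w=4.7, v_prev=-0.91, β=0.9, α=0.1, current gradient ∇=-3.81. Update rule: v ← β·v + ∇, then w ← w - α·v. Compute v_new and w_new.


v_new = 0.9·-0.91 - 3.81 = -0.819 - 3.81 = -4.629
w_new = 4.7 - 0.1·-4.629 = 4.7 + 0.4629 = 5.1629

v_new=-4.629, w_new=5.1629


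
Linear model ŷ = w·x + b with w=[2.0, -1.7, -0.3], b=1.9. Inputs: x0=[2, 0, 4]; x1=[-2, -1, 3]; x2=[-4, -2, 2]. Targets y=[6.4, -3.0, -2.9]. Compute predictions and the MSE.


ŷ0 = (2.0)·(2) + (-1.7)·(0) + (-0.3)·(4) + 1.9 = 4.7
ŷ1 = (2.0)·(-2) + (-1.7)·(-1) + (-0.3)·(3) + 1.9 = -1.3
ŷ2 = (2.0)·(-4) + (-1.7)·(-2) + (-0.3)·(2) + 1.9 = -3.3
errors² = [2.89, 2.89, 0.16]
MSE = 5.9400/3 = 1.98

1.98


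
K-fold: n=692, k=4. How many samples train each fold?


Fold size = 692/4 = 173
Training per fold = 692 - 173 = 519

519


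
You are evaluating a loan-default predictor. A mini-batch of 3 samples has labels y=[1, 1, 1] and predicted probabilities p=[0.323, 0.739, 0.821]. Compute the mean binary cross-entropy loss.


L[0] = -ln(0.323) = 1.1301
L[1] = -ln(0.739) = 0.3025
L[2] = -ln(0.821) = 0.1972
mean = (1.1301 + 0.3025 + 0.1972)/3 = 0.5433

0.5433


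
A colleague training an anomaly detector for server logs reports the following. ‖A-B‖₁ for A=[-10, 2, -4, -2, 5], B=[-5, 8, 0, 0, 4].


d = |-10+ 5| + |2-8| + |-4-0| + |-2-0| + |5-4|
  = 5 + 6 + 4 + 2 + 1
  = 18

18


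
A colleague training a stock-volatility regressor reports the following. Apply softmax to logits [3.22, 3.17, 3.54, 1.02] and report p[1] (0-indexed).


Exponentials: e^3.22=25.0281, e^3.17=23.8075, e^3.54=34.4669, e^1.02=2.7732
Sum = 86.0757
Softmax = [0.2908, 0.2766, 0.4004, 0.0322]
p[1] = 23.8075/86.0757 = 0.2766

0.2766


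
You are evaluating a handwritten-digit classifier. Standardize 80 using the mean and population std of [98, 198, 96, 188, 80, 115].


μ = 129.1667, σ = 46.348
z = (80 - 129.1667)/46.348 = -1.0608

-1.0608


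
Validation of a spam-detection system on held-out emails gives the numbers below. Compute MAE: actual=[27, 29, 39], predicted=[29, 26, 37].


Absolute errors: |27-29|=2, |29-26|=3, |39-37|=2
Sum = 7
MAE = 7/3 = 7/3

7/3


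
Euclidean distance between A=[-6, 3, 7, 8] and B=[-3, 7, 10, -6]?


d = √((-6+ 3)² + (3-7)² + (7-10)² + (8+ 6)²)
  = √(9 + 16 + 9 + 196)
  = √230 = 15.1658

15.1658


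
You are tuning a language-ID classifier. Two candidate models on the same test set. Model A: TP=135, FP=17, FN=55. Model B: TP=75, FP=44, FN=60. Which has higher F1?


Model A: P=135/152=0.8882, R=135/190=0.7105, F1=2PR/(P+R)=2TP/(2TP+FP+FN)=270/342=0.7895
Model B: P=75/119=0.6303, R=75/135=0.5556, F1=2PR/(P+R)=2TP/(2TP+FP+FN)=150/254=0.5906
0.7895 > 0.5906 → Model A

Model A


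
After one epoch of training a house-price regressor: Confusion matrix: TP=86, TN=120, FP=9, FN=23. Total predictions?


Total = TP + TN + FP + FN
= 86 + 120 + 9 + 23
= 238
(Predicted positive: 95, predicted negative: 143)

238


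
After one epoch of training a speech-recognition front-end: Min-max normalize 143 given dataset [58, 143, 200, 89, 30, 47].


min=30, max=200
(143-30)/(200-30) = 113/170 = 0.6647

0.6647


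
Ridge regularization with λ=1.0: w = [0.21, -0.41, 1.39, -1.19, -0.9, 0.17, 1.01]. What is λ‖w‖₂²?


‖w‖₂² = (0.21)² + (-0.41)² + (1.39)² + (-1.19)² + (-0.9)² + (0.17)² + (1.01)²
     = 0.0441 + 0.1681 + 1.9321 + 1.4161 + 0.81 + 0.0289 + 1.0201
     = 5.4194
λ·‖w‖₂² = 1.0·5.4194 = 5.4194

5.4194


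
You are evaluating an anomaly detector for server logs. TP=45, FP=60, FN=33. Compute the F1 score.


Precision = 45/105 = 0.4286
Recall = 45/78 = 0.5769
F1 = 2·P·R/(P+R) = 2·TP/(2·TP+FP+FN) = 90/(90+60+33) = 90/183 = 0.4918

0.4918


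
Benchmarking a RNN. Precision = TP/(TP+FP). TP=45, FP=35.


Precision = TP/(TP+FP)
= 45/(45+35)
= 45/80 = 56.25%

56.25%


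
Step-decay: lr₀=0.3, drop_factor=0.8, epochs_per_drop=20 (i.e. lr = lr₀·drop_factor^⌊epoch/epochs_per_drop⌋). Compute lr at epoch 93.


n_drops = ⌊93/20⌋ = 4
lr = 0.3·0.8^4 = 0.3·0.4096 = 0.12288

0.12288


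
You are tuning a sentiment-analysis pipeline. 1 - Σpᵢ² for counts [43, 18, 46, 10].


Probabilities: [43/117, 18/117, 46/117, 10/117] ≈ [0.3675, 0.1538, 0.3932, 0.0855]
Σpᵢ² = (1849 + 324 + 2116 + 100)/117² = 4389/13689
Gini = 1 - Σpᵢ² = 1 - 4389/13689 = 0.6794

0.6794


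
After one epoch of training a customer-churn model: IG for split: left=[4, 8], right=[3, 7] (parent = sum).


Parent = [7, 15], H_parent = 0.9024
H_left = 0.9183 (n=12), H_right = 0.8813 (n=10)
H_children = (12/22)·0.9183 + (10/22)·0.8813 = 0.9015
IG = 0.9024 - 0.9015 = 0.0009

0.0009


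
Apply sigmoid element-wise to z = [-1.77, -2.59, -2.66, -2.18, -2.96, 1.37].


σ(-1.77) = 1/(1+e^1.77) = 0.1455
σ(-2.59) = 1/(1+e^2.59) = 0.0698
σ(-2.66) = 1/(1+e^2.66) = 0.0654
σ(-2.18) = 1/(1+e^2.18) = 0.1016
σ(-2.96) = 1/(1+e^2.96) = 0.0493
σ(1.37) = 1/(1+e^-1.37) = 0.7974
result = [0.1455, 0.0698, 0.0654, 0.1016, 0.0493, 0.7974]

[0.1455, 0.0698, 0.0654, 0.1016, 0.0493, 0.7974]


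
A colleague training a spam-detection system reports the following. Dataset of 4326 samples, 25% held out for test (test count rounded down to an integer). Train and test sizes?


Test = ⌊4326·25/100⌋ = 1081
Train = 4326 - 1081 = 3245

Train: 3245, Test: 1081


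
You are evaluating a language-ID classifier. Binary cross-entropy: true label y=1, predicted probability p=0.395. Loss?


BCE = -[y·ln(p) + (1-y)·ln(1-p)]
= -1·ln(0.395) - 0
= -ln(0.395) = 0.9289

0.9289


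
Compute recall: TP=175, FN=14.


Recall = TP/(TP+FN)
= 175/(175+14)
= 175/189 = 92.59%

92.59%


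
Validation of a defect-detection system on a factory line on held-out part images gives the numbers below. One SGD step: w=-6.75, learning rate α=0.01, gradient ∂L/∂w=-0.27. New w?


w_new = w - α·∇
= -6.75 - 0.01·-0.27
= -6.75 + 0.0027
= -6.7473

-6.7473


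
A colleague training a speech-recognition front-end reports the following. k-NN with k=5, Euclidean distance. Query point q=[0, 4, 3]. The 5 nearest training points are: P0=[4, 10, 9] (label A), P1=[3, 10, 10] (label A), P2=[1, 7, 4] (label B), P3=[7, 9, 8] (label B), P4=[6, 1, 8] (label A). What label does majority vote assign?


d(q,P0) = 9.3808  (label A)
d(q,P1) = 9.6954  (label A)
d(q,P2) = 3.3166  (label B)
d(q,P3) = 9.9499  (label B)
d(q,P4) = 8.3666  (label A)
Votes: A=3, B=2
Majority → A

A


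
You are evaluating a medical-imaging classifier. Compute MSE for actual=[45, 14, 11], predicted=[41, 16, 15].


Squared errors: (45-41)²=16, (14-16)²=4, (11-15)²=16
Sum = 36
MSE = 36/3 = 12

12


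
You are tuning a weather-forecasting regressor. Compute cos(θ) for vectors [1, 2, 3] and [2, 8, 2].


A·B = 1·2 + 2·8 + 3·2 = 24
‖A‖ = √14 = 3.7417, ‖B‖ = √72 = 8.4853
cos = 24/(√14·√72) = 24/√1008 = 0.7559

0.7559


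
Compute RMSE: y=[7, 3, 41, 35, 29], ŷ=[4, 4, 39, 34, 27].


MSE = 19/5 = 3.8
RMSE = √(19/5) = 1.9494

1.9494


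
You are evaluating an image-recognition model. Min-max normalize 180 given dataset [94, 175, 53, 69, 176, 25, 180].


min=25, max=180
(180-25)/(180-25) = 155/155 = 1.0

1.0


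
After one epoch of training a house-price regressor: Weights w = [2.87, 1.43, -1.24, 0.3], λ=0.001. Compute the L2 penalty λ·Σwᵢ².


‖w‖₂² = (2.87)² + (1.43)² + (-1.24)² + (0.3)²
     = 8.2369 + 2.0449 + 1.5376 + 0.09
     = 11.9094
λ·‖w‖₂² = 0.001·11.9094 = 0.011909

0.011909


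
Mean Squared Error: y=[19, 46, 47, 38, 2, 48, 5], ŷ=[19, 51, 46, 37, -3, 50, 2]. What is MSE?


Squared errors: (19-19)²=0, (46-51)²=25, (47-46)²=1, (38-37)²=1, (2+ 3)²=25, (48-50)²=4, (5-2)²=9
Sum = 65
MSE = 65/7 = 65/7

65/7


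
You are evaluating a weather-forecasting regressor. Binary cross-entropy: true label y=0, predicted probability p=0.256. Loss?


BCE = -[y·ln(p) + (1-y)·ln(1-p)]
= -0 - 1·ln(1-0.256)
= -ln(0.744) = 0.2957

0.2957


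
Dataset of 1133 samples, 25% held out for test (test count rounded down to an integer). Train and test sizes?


Test = ⌊1133·25/100⌋ = 283
Train = 1133 - 283 = 850

Train: 850, Test: 283


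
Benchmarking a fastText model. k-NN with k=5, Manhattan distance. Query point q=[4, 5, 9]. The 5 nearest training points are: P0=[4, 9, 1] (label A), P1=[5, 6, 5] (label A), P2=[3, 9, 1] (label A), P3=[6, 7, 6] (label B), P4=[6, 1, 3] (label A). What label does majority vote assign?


d(q,P0) = 12  (label A)
d(q,P1) = 6  (label A)
d(q,P2) = 13  (label A)
d(q,P3) = 7  (label B)
d(q,P4) = 12  (label A)
Votes: A=4, B=1
Majority → A

A


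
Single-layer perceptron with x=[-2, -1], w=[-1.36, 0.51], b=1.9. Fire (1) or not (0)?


z = (-2)·(-1.36) + (-1)·(0.51) + 1.9
  = 4.11
step(z) = 1 (z≥0)

1


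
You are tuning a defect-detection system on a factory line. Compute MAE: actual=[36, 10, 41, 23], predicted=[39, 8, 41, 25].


Absolute errors: |36-39|=3, |10-8|=2, |41-41|=0, |23-25|=2
Sum = 7
MAE = 7/4 = 7/4

7/4


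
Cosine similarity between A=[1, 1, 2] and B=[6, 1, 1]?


A·B = 1·6 + 1·1 + 2·1 = 9
‖A‖ = √6 = 2.4495, ‖B‖ = √38 = 6.1644
cos = 9/(√6·√38) = 9/√228 = 0.596

0.596


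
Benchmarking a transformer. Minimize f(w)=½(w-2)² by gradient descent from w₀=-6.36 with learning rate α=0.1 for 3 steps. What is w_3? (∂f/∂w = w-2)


step 1: grad = -6.36-2 = -8.36; w = -6.36 - 0.1·(-8.36) = -5.524
step 2: grad = -5.524-2 = -7.524; w = -5.524 - 0.1·(-7.524) = -4.7716
step 3: grad = -4.7716-2 = -6.7716; w = -4.7716 - 0.1·(-6.7716) = -4.09444

-4.09444


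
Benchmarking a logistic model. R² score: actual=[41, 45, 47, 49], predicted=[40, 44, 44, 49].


ȳ = 45.5
SS_res = Σ(y-ŷ)² = 11
SS_tot = Σ(y-ȳ)² = 35
R² = 1 - SS_res/SS_tot = 1 - 0.3143 = 0.6857

0.6857


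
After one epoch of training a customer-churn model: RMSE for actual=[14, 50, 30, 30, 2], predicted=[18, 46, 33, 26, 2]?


MSE = 57/5 = 11.4
RMSE = √(57/5) = 3.3764

3.3764


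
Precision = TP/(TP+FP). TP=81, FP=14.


Precision = TP/(TP+FP)
= 81/(81+14)
= 81/95 = 85.26%

85.26%


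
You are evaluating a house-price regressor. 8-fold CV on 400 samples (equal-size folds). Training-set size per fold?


Fold size = 400/8 = 50
Training per fold = 400 - 50 = 350

350


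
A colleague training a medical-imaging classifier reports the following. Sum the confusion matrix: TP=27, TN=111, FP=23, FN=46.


Total = TP + TN + FP + FN
= 27 + 111 + 23 + 46
= 207
(Predicted positive: 50, predicted negative: 157)

207


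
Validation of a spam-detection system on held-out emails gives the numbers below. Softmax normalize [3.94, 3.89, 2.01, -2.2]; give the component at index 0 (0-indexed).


Exponentials: e^3.94=51.4186, e^3.89=48.9109, e^2.01=7.4633, e^-2.2=0.1108
Sum = 107.9036
Softmax = [0.4765, 0.4533, 0.0692, 0.001]
p[0] = 51.4186/107.9036 = 0.4765

0.4765


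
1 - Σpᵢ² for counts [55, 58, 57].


Probabilities: [55/170, 58/170, 57/170] ≈ [0.3235, 0.3412, 0.3353]
Σpᵢ² = (3025 + 3364 + 3249)/170² = 9638/28900
Gini = 1 - Σpᵢ² = 1 - 9638/28900 = 0.6665

0.6665


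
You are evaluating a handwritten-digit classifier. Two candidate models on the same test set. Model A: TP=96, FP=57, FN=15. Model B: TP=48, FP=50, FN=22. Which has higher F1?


Model A: P=96/153=0.6275, R=96/111=0.8649, F1=2PR/(P+R)=2TP/(2TP+FP+FN)=192/264=0.7273
Model B: P=48/98=0.4898, R=48/70=0.6857, F1=2PR/(P+R)=2TP/(2TP+FP+FN)=96/168=0.5714
0.7273 > 0.5714 → Model A

Model A


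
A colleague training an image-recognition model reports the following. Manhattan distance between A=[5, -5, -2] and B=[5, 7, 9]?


d = |5-5| + |-5-7| + |-2-9|
  = 0 + 12 + 11
  = 23

23


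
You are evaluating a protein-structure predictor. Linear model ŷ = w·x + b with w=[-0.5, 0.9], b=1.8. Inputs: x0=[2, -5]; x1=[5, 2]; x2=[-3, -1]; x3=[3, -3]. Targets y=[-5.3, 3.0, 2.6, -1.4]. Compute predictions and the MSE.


ŷ0 = (-0.5)·(2) + (0.9)·(-5) + 1.8 = -3.7
ŷ1 = (-0.5)·(5) + (0.9)·(2) + 1.8 = 1.1
ŷ2 = (-0.5)·(-3) + (0.9)·(-1) + 1.8 = 2.4
ŷ3 = (-0.5)·(3) + (0.9)·(-3) + 1.8 = -2.4
errors² = [2.56, 3.61, 0.04, 1.0]
MSE = 7.2100/4 = 1.8025

1.8025


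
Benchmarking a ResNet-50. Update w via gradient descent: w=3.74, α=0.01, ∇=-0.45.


w_new = w - α·∇
= 3.74 - 0.01·-0.45
= 3.74 + 0.0045
= 3.7445

3.7445


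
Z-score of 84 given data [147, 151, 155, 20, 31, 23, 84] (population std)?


μ = 87.2857, σ = 58.6143
z = (84 - 87.2857)/58.6143 = -0.0561

-0.0561


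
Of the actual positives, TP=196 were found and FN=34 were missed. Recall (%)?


Recall = TP/(TP+FN)
= 196/(196+34)
= 196/230 = 85.22%

85.22%


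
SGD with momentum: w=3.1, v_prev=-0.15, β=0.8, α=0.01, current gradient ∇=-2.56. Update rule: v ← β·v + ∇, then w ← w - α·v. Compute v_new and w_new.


v_new = 0.8·-0.15 - 2.56 = -0.12 - 2.56 = -2.68
w_new = 3.1 - 0.01·-2.68 = 3.1 + 0.0268 = 3.1268

v_new=-2.68, w_new=3.1268


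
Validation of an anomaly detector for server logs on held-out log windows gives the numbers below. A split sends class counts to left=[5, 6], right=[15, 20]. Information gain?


Parent = [20, 26], H_parent = 0.9877
H_left = 0.994 (n=11), H_right = 0.9852 (n=35)
H_children = (11/46)·0.994 + (35/46)·0.9852 = 0.9873
IG = 0.9877 - 0.9873 = 0.0004

0.0004


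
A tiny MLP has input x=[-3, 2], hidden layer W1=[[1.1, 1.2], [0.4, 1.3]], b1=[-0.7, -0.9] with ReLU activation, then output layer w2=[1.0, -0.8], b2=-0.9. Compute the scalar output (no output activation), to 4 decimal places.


z1[0] = (1.1)·(-3) + (1.2)·(2) - 0.7 = -1.6
z1[1] = (0.4)·(-3) + (1.3)·(2) - 0.9 = 0.5
h = ReLU(z1) = [0.0, 0.5]
output = (1.0)·(0.0) + (-0.8)·(0.5) - 0.9 = -1.3

-1.3


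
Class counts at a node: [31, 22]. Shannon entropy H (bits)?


Probabilities: [31/53, 22/53] ≈ [0.5849, 0.4151]
H = -((31/53)·log₂(31/53) + (22/53)·log₂(22/53))
  = 0.9791 bits

0.9791 bits


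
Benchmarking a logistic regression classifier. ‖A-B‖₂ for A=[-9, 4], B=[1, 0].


d = √((-9-1)² + (4-0)²)
  = √(100 + 16)
  = √116 = 10.7703

10.7703


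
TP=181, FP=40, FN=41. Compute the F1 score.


Precision = 181/221 = 0.819
Recall = 181/222 = 0.8153
F1 = 2·P·R/(P+R) = 2·TP/(2·TP+FP+FN) = 362/(362+40+41) = 362/443 = 0.8172

0.8172


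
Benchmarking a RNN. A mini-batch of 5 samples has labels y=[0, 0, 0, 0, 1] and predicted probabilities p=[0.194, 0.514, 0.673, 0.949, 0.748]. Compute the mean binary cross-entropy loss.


L[0] = -ln(1-0.194) = -ln(0.806) = 0.2157
L[1] = -ln(1-0.514) = -ln(0.486) = 0.7215
L[2] = -ln(1-0.673) = -ln(0.327) = 1.1178
L[3] = -ln(1-0.949) = -ln(0.051) = 2.9759
L[4] = -ln(0.748) = 0.2904
mean = (0.2157 + 0.7215 + 1.1178 + 2.9759 + 0.2904)/5 = 1.0643

1.0643


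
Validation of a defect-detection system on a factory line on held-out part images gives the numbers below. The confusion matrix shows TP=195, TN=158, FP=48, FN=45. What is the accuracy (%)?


Accuracy = (TP+TN)/(TP+TN+FP+FN)
= (195+158)/(446)
= 353/446 = 79.15%

79.15%


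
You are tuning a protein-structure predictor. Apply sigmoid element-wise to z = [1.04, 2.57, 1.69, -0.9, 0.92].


σ(1.04) = 1/(1+e^-1.04) = 0.7389
σ(2.57) = 1/(1+e^-2.57) = 0.9289
σ(1.69) = 1/(1+e^-1.69) = 0.8442
σ(-0.9) = 1/(1+e^0.9) = 0.2891
σ(0.92) = 1/(1+e^-0.92) = 0.715
result = [0.7389, 0.9289, 0.8442, 0.2891, 0.715]

[0.7389, 0.9289, 0.8442, 0.2891, 0.715]


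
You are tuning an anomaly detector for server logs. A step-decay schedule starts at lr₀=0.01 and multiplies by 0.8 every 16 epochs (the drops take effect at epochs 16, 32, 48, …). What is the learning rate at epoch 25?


n_drops = ⌊25/16⌋ = 1
lr = 0.01·0.8^1 = 0.01·0.8 = 0.008

0.008


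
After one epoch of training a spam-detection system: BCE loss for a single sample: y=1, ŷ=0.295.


BCE = -[y·ln(p) + (1-y)·ln(1-p)]
= -1·ln(0.295) - 0
= -ln(0.295) = 1.2208

1.2208


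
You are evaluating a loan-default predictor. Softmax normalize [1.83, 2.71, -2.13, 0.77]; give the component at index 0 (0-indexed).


Exponentials: e^1.83=6.2339, e^2.71=15.0293, e^-2.13=0.1188, e^0.77=2.1598
Sum = 23.5418
Softmax = [0.2648, 0.6384, 0.005, 0.0917]
p[0] = 6.2339/23.5418 = 0.2648

0.2648


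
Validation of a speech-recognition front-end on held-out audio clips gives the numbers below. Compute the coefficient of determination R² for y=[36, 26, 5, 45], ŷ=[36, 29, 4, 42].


ȳ = 28
SS_res = Σ(y-ŷ)² = 19
SS_tot = Σ(y-ȳ)² = 886
R² = 1 - SS_res/SS_tot = 1 - 0.0214 = 0.9786

0.9786


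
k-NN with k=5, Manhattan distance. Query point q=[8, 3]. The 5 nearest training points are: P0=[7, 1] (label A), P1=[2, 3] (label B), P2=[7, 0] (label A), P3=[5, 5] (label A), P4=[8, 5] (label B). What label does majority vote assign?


d(q,P0) = 3  (label A)
d(q,P1) = 6  (label B)
d(q,P2) = 4  (label A)
d(q,P3) = 5  (label A)
d(q,P4) = 2  (label B)
Votes: A=3, B=2
Majority → A

A


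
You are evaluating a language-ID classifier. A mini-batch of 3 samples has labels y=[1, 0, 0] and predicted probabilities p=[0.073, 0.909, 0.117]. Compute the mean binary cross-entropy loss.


L[0] = -ln(0.073) = 2.6173
L[1] = -ln(1-0.909) = -ln(0.091) = 2.3969
L[2] = -ln(1-0.117) = -ln(0.883) = 0.1244
mean = (2.6173 + 2.3969 + 0.1244)/3 = 1.7129

1.7129


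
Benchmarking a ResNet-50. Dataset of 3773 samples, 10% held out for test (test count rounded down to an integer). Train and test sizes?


Test = ⌊3773·10/100⌋ = 377
Train = 3773 - 377 = 3396

Train: 3396, Test: 377


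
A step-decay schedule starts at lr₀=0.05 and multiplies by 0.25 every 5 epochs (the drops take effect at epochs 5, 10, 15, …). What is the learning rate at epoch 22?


n_drops = ⌊22/5⌋ = 4
lr = 0.05·0.25^4 = 0.05·0.00390625 = 0.0001953125

0.0001953125


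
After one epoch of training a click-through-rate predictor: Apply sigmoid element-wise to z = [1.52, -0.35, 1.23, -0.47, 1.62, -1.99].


σ(1.52) = 1/(1+e^-1.52) = 0.8205
σ(-0.35) = 1/(1+e^0.35) = 0.4134
σ(1.23) = 1/(1+e^-1.23) = 0.7738
σ(-0.47) = 1/(1+e^0.47) = 0.3846
σ(1.62) = 1/(1+e^-1.62) = 0.8348
σ(-1.99) = 1/(1+e^1.99) = 0.1203
result = [0.8205, 0.4134, 0.7738, 0.3846, 0.8348, 0.1203]

[0.8205, 0.4134, 0.7738, 0.3846, 0.8348, 0.1203]


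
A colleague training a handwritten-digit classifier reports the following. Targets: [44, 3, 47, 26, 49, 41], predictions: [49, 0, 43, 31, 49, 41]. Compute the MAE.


Absolute errors: |44-49|=5, |3-0|=3, |47-43|=4, |26-31|=5, |49-49|=0, |41-41|=0
Sum = 17
MAE = 17/6 = 17/6

17/6


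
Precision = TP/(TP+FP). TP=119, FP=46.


Precision = TP/(TP+FP)
= 119/(119+46)
= 119/165 = 72.12%

72.12%


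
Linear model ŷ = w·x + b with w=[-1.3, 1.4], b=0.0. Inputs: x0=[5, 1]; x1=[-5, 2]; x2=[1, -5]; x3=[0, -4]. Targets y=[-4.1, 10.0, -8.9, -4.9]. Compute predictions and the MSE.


ŷ0 = (-1.3)·(5) + (1.4)·(1) + 0.0 = -5.1
ŷ1 = (-1.3)·(-5) + (1.4)·(2) + 0.0 = 9.3
ŷ2 = (-1.3)·(1) + (1.4)·(-5) + 0.0 = -8.3
ŷ3 = (-1.3)·(0) + (1.4)·(-4) + 0.0 = -5.6
errors² = [1.0, 0.49, 0.36, 0.49]
MSE = 2.3400/4 = 0.585

0.585


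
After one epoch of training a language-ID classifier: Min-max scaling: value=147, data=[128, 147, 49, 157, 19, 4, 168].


min=4, max=168
(147-4)/(168-4) = 143/164 = 0.872

0.872


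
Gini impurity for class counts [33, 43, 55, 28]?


Probabilities: [33/159, 43/159, 55/159, 28/159] ≈ [0.2075, 0.2704, 0.3459, 0.1761]
Σpᵢ² = (1089 + 1849 + 3025 + 784)/159² = 6747/25281
Gini = 1 - Σpᵢ² = 1 - 6747/25281 = 0.7331

0.7331


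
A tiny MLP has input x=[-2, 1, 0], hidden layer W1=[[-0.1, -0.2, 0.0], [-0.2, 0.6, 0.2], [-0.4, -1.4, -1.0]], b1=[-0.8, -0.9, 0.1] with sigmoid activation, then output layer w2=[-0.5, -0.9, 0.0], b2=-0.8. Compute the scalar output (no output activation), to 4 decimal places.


z1[0] = (-0.1)·(-2) + (-0.2)·(1) + (0.0)·(0) - 0.8 = -0.8
z1[1] = (-0.2)·(-2) + (0.6)·(1) + (0.2)·(0) - 0.9 = 0.1
z1[2] = (-0.4)·(-2) + (-1.4)·(1) + (-1.0)·(0) + 0.1 = -0.5
h = sigmoid(z1) = [0.31, 0.525, 0.3775]
output = (-0.5)·(0.31) + (-0.9)·(0.525) + (0.0)·(0.3775) - 0.8 = -1.4275

-1.4275


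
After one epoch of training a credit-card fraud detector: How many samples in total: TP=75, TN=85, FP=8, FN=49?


Total = TP + TN + FP + FN
= 75 + 85 + 8 + 49
= 217
(Predicted positive: 83, predicted negative: 134)

217


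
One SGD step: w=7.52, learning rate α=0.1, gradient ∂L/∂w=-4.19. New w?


w_new = w - α·∇
= 7.52 - 0.1·-4.19
= 7.52 + 0.419
= 7.939

7.939


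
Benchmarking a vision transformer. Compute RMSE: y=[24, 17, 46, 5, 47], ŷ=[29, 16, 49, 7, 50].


MSE = 48/5 = 9.6
RMSE = √(48/5) = 3.0984

3.0984


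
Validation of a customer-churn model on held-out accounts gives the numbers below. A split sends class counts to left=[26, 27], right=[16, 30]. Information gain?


Parent = [42, 57], H_parent = 0.9834
H_left = 0.9997 (n=53), H_right = 0.9321 (n=46)
H_children = (53/99)·0.9997 + (46/99)·0.9321 = 0.9683
IG = 0.9834 - 0.9683 = 0.0151

0.0151


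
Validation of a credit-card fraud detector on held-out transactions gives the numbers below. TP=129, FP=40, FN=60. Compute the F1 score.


Precision = 129/169 = 0.7633
Recall = 129/189 = 0.6825
F1 = 2·P·R/(P+R) = 2·TP/(2·TP+FP+FN) = 258/(258+40+60) = 258/358 = 0.7207

0.7207


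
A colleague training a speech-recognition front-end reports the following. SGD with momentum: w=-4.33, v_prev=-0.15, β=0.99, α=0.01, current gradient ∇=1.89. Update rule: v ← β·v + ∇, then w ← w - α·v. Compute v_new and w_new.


v_new = 0.99·-0.15 + 1.89 = -0.1485 + 1.89 = 1.7415
w_new = -4.33 - 0.01·1.7415 = -4.33 - 0.017415 = -4.347415

v_new=1.7415, w_new=-4.347415


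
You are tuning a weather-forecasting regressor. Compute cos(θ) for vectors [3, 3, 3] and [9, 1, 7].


A·B = 3·9 + 3·1 + 3·7 = 51
‖A‖ = √27 = 5.1962, ‖B‖ = √131 = 11.4455
cos = 51/(√27·√131) = 51/√3537 = 0.8575

0.8575


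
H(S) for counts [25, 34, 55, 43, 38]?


Probabilities: [25/195, 34/195, 55/195, 43/195, 38/195] ≈ [0.1282, 0.1744, 0.2821, 0.2205, 0.1949]
H = -((25/195)·log₂(25/195) + (34/195)·log₂(34/195) + (55/195)·log₂(55/195) + (43/195)·log₂(43/195) + (38/195)·log₂(38/195))
  = 2.275 bits

2.275 bits


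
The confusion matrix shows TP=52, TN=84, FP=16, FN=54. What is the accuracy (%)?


Accuracy = (TP+TN)/(TP+TN+FP+FN)
= (52+84)/(206)
= 136/206 = 66.02%

66.02%


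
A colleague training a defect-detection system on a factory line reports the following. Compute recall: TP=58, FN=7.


Recall = TP/(TP+FN)
= 58/(58+7)
= 58/65 = 89.23%

89.23%


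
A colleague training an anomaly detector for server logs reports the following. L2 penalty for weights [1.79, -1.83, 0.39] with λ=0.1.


‖w‖₂² = (1.79)² + (-1.83)² + (0.39)²
     = 3.2041 + 3.3489 + 0.1521
     = 6.7051
λ·‖w‖₂² = 0.1·6.7051 = 0.67051

0.67051


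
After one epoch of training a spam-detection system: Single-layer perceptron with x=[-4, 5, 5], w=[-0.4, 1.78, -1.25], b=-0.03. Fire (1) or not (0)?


z = (-4)·(-0.4) + (5)·(1.78) + (5)·(-1.25) - 0.03
  = 4.22
step(z) = 1 (z≥0)

1


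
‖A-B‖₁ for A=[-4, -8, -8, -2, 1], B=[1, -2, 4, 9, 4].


d = |-4-1| + |-8+ 2| + |-8-4| + |-2-9| + |1-4|
  = 5 + 6 + 12 + 11 + 3
  = 37

37


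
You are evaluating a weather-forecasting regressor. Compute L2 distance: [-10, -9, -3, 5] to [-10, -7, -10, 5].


d = √((-10+ 10)² + (-9+ 7)² + (-3+ 10)² + (5-5)²)
  = √(0 + 4 + 49 + 0)
  = √53 = 7.2801

7.2801


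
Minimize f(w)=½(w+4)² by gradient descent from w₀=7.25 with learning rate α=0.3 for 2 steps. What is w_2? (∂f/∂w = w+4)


step 1: grad = 7.25+4 = 11.25; w = 7.25 - 0.3·(11.25) = 3.875
step 2: grad = 3.875+4 = 7.875; w = 3.875 - 0.3·(7.875) = 1.5125

1.5125


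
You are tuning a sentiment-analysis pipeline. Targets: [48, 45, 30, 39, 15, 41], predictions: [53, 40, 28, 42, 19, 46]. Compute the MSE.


Squared errors: (48-53)²=25, (45-40)²=25, (30-28)²=4, (39-42)²=9, (15-19)²=16, (41-46)²=25
Sum = 104
MSE = 104/6 = 52/3

52/3


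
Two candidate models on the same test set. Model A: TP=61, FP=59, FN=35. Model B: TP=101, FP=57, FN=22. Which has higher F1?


Model A: P=61/120=0.5083, R=61/96=0.6354, F1=2PR/(P+R)=2TP/(2TP+FP+FN)=122/216=0.5648
Model B: P=101/158=0.6392, R=101/123=0.8211, F1=2PR/(P+R)=2TP/(2TP+FP+FN)=202/281=0.7189
0.5648 < 0.7189 → Model B

Model B


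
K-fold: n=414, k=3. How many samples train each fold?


Fold size = 414/3 = 138
Training per fold = 414 - 138 = 276

276


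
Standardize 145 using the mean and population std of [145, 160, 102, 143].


μ = 137.5, σ = 21.5232
z = (145 - 137.5)/21.5232 = 0.3485

0.3485


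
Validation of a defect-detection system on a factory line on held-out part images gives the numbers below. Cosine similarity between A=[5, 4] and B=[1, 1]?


A·B = 5·1 + 4·1 = 9
‖A‖ = √41 = 6.4031, ‖B‖ = √2 = 1.4142
cos = 9/(√41·√2) = 9/√82 = 0.9939

0.9939


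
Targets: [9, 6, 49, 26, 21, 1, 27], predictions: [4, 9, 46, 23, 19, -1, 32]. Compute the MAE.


Absolute errors: |9-4|=5, |6-9|=3, |49-46|=3, |26-23|=3, |21-19|=2, |1+ 1|=2, |27-32|=5
Sum = 23
MAE = 23/7 = 23/7

23/7


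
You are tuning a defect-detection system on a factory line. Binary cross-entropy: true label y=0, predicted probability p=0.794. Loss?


BCE = -[y·ln(p) + (1-y)·ln(1-p)]
= -0 - 1·ln(1-0.794)
= -ln(0.206) = 1.5799

1.5799


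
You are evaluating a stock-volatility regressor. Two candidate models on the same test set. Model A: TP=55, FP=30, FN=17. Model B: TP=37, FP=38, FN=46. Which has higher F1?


Model A: P=55/85=0.6471, R=55/72=0.7639, F1=2PR/(P+R)=2TP/(2TP+FP+FN)=110/157=0.7006
Model B: P=37/75=0.4933, R=37/83=0.4458, F1=2PR/(P+R)=2TP/(2TP+FP+FN)=74/158=0.4684
0.7006 > 0.4684 → Model A

Model A


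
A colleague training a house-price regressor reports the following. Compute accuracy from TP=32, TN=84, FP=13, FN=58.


Accuracy = (TP+TN)/(TP+TN+FP+FN)
= (32+84)/(187)
= 116/187 = 62.03%

62.03%


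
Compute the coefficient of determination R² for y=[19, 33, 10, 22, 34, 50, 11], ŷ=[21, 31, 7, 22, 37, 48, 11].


ȳ = 25.5714
SS_res = Σ(y-ŷ)² = 30
SS_tot = Σ(y-ȳ)² = 1233.71
R² = 1 - SS_res/SS_tot = 1 - 0.0243 = 0.9757

0.9757


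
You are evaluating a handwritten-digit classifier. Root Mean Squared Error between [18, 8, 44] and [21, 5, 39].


MSE = 43/3 = 14.3333
RMSE = √(43/3) = 3.7859

3.7859


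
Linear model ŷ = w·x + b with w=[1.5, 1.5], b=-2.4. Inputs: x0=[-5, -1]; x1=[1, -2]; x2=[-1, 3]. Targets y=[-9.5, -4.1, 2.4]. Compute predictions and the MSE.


ŷ0 = (1.5)·(-5) + (1.5)·(-1) - 2.4 = -11.4
ŷ1 = (1.5)·(1) + (1.5)·(-2) - 2.4 = -3.9
ŷ2 = (1.5)·(-1) + (1.5)·(3) - 2.4 = 0.6
errors² = [3.61, 0.04, 3.24]
MSE = 6.8900/3 = 2.2967

2.2967


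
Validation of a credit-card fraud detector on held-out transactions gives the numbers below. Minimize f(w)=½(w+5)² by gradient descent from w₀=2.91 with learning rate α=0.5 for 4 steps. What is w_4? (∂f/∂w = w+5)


step 1: grad = 2.91+5 = 7.91; w = 2.91 - 0.5·(7.91) = -1.045
step 2: grad = -1.045+5 = 3.955; w = -1.045 - 0.5·(3.955) = -3.0225
step 3: grad = -3.0225+5 = 1.9775; w = -3.0225 - 0.5·(1.9775) = -4.01125
step 4: grad = -4.01125+5 = 0.98875; w = -4.01125 - 0.5·(0.98875) = -4.505625

-4.505625


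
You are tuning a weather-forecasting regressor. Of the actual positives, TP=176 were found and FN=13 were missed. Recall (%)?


Recall = TP/(TP+FN)
= 176/(176+13)
= 176/189 = 93.12%

93.12%


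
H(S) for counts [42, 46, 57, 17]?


Probabilities: [42/162, 46/162, 57/162, 17/162] ≈ [0.2593, 0.284, 0.3519, 0.1049]
H = -((42/162)·log₂(42/162) + (46/162)·log₂(46/162) + (57/162)·log₂(57/162) + (17/162)·log₂(17/162))
  = 1.8922 bits

1.8922 bits


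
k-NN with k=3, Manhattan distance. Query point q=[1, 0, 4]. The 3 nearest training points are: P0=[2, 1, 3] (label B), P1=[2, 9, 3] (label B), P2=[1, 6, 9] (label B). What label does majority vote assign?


d(q,P0) = 3  (label B)
d(q,P1) = 11  (label B)
d(q,P2) = 11  (label B)
Votes: A=0, B=3
Majority → B

B


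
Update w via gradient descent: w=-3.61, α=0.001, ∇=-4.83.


w_new = w - α·∇
= -3.61 - 0.001·-4.83
= -3.61 + 0.00483
= -3.60517

-3.60517


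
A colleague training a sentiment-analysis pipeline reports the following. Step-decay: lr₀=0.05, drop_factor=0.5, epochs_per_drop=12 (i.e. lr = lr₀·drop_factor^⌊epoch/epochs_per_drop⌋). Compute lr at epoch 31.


n_drops = ⌊31/12⌋ = 2
lr = 0.05·0.5^2 = 0.05·0.25 = 0.0125

0.0125


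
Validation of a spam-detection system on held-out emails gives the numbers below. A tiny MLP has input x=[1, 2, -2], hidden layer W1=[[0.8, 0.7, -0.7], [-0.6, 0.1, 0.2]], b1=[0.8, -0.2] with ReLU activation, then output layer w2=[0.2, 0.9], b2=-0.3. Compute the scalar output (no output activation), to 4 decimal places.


z1[0] = (0.8)·(1) + (0.7)·(2) + (-0.7)·(-2) + 0.8 = 4.4
z1[1] = (-0.6)·(1) + (0.1)·(2) + (0.2)·(-2) - 0.2 = -1.0
h = ReLU(z1) = [4.4, 0.0]
output = (0.2)·(4.4) + (0.9)·(0.0) - 0.3 = 0.58

0.58


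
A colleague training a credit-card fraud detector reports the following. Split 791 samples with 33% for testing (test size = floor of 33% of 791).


Test = ⌊791·33/100⌋ = 261
Train = 791 - 261 = 530

Train: 530, Test: 261


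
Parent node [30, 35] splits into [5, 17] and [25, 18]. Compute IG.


Parent = [30, 35], H_parent = 0.9957
H_left = 0.7732 (n=22), H_right = 0.9808 (n=43)
H_children = (22/65)·0.7732 + (43/65)·0.9808 = 0.9105
IG = 0.9957 - 0.9105 = 0.0852

0.0852


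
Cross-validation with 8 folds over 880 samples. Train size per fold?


Fold size = 880/8 = 110
Training per fold = 880 - 110 = 770

770


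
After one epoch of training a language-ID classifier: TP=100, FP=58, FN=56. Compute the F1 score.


Precision = 100/158 = 0.6329
Recall = 100/156 = 0.641
F1 = 2·P·R/(P+R) = 2·TP/(2·TP+FP+FN) = 200/(200+58+56) = 200/314 = 0.6369

0.6369


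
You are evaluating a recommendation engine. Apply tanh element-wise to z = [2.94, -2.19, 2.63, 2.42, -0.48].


tanh(2.94) = 0.9944
tanh(-2.19) = -0.9753
tanh(2.63) = 0.9897
tanh(2.42) = 0.9843
tanh(-0.48) = -0.4462
result = [0.9944, -0.9753, 0.9897, 0.9843, -0.4462]

[0.9944, -0.9753, 0.9897, 0.9843, -0.4462]


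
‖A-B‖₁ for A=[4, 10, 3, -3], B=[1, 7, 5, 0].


d = |4-1| + |10-7| + |3-5| + |-3-0|
  = 3 + 3 + 2 + 3
  = 11

11


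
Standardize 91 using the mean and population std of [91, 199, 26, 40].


μ = 89, σ = 67.9595
z = (91 - 89)/67.9595 = 0.0294

0.0294


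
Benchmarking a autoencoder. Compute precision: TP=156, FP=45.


Precision = TP/(TP+FP)
= 156/(156+45)
= 156/201 = 77.61%

77.61%


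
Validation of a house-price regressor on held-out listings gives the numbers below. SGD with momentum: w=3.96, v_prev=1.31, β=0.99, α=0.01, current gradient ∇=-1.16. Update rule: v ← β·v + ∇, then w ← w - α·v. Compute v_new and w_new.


v_new = 0.99·1.31 - 1.16 = 1.2969 - 1.16 = 0.1369
w_new = 3.96 - 0.01·0.1369 = 3.96 - 0.001369 = 3.958631

v_new=0.1369, w_new=3.958631


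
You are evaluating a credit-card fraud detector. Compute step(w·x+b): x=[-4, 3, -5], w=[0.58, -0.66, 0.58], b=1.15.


z = (-4)·(0.58) + (3)·(-0.66) + (-5)·(0.58) + 1.15
  = -6.05
step(z) = 0 (z<0)

0


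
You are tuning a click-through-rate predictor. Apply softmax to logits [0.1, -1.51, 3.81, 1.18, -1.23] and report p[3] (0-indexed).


Exponentials: e^0.1=1.1052, e^-1.51=0.2209, e^3.81=45.1504, e^1.18=3.2544, e^-1.23=0.2923
Sum = 50.0232
Softmax = [0.0221, 0.0044, 0.9026, 0.0651, 0.0058]
p[3] = 3.2544/50.0232 = 0.0651

0.0651


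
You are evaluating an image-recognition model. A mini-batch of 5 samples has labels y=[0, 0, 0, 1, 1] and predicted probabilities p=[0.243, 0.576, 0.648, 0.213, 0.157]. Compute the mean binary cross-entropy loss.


L[0] = -ln(1-0.243) = -ln(0.757) = 0.2784
L[1] = -ln(1-0.576) = -ln(0.424) = 0.858
L[2] = -ln(1-0.648) = -ln(0.352) = 1.0441
L[3] = -ln(0.213) = 1.5465
L[4] = -ln(0.157) = 1.8515
mean = (0.2784 + 0.858 + 1.0441 + 1.5465 + 1.8515)/5 = 1.1157

1.1157


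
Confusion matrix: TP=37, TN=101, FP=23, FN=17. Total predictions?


Total = TP + TN + FP + FN
= 37 + 101 + 23 + 17
= 178
(Predicted positive: 60, predicted negative: 118)

178


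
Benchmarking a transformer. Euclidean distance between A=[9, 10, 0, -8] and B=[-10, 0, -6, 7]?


d = √((9+ 10)² + (10-0)² + (0+ 6)² + (-8-7)²)
  = √(361 + 100 + 36 + 225)
  = √722 = 26.8701

26.8701


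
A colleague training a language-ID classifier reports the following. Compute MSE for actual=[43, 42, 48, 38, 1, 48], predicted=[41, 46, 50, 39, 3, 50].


Squared errors: (43-41)²=4, (42-46)²=16, (48-50)²=4, (38-39)²=1, (1-3)²=4, (48-50)²=4
Sum = 33
MSE = 33/6 = 11/2

11/2


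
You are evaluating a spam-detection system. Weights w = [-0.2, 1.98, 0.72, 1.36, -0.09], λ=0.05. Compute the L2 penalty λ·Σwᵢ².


‖w‖₂² = (-0.2)² + (1.98)² + (0.72)² + (1.36)² + (-0.09)²
     = 0.04 + 3.9204 + 0.5184 + 1.8496 + 0.0081
     = 6.3365
λ·‖w‖₂² = 0.05·6.3365 = 0.316825

0.316825


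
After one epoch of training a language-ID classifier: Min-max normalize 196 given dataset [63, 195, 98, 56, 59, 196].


min=56, max=196
(196-56)/(196-56) = 140/140 = 1.0

1.0


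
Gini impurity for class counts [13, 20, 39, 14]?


Probabilities: [13/86, 20/86, 39/86, 14/86] ≈ [0.1512, 0.2326, 0.4535, 0.1628]
Σpᵢ² = (169 + 400 + 1521 + 196)/86² = 2286/7396
Gini = 1 - Σpᵢ² = 1 - 2286/7396 = 0.6909

0.6909


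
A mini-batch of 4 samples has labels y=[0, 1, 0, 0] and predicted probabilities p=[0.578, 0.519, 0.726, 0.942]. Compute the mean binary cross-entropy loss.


L[0] = -ln(1-0.578) = -ln(0.422) = 0.8627
L[1] = -ln(0.519) = 0.6559
L[2] = -ln(1-0.726) = -ln(0.274) = 1.2946
L[3] = -ln(1-0.942) = -ln(0.058) = 2.8473
mean = (0.8627 + 0.6559 + 1.2946 + 2.8473)/4 = 1.4151

1.4151


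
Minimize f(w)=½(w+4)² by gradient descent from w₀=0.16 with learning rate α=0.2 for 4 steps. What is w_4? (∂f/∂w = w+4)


step 1: grad = 0.16+4 = 4.16; w = 0.16 - 0.2·(4.16) = -0.672
step 2: grad = -0.672+4 = 3.328; w = -0.672 - 0.2·(3.328) = -1.3376
step 3: grad = -1.3376+4 = 2.6624; w = -1.3376 - 0.2·(2.6624) = -1.87008
step 4: grad = -1.87008+4 = 2.12992; w = -1.87008 - 0.2·(2.12992) = -2.296064

-2.296064


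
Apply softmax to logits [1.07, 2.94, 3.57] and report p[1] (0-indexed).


Exponentials: e^1.07=2.9154, e^2.94=18.9158, e^3.57=35.5166
Sum = 57.3478
Softmax = [0.0508, 0.3298, 0.6193]
p[1] = 18.9158/57.3478 = 0.3298

0.3298


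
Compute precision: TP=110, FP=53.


Precision = TP/(TP+FP)
= 110/(110+53)
= 110/163 = 67.48%

67.48%


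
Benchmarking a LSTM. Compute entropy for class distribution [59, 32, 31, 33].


Probabilities: [59/155, 32/155, 31/155, 33/155] ≈ [0.3806, 0.2065, 0.2, 0.2129]
H = -((59/155)·log₂(59/155) + (32/155)·log₂(32/155) + (31/155)·log₂(31/155) + (33/155)·log₂(33/155))
  = 1.9399 bits

1.9399 bits


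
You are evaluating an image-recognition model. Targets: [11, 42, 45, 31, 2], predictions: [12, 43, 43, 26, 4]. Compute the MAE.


Absolute errors: |11-12|=1, |42-43|=1, |45-43|=2, |31-26|=5, |2-4|=2
Sum = 11
MAE = 11/5 = 11/5

11/5


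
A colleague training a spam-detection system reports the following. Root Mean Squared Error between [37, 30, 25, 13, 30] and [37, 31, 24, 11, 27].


MSE = 15/5 = 3
RMSE = √(15/5) = 1.7321

1.7321


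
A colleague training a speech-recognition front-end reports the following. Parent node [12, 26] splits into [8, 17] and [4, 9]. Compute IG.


Parent = [12, 26], H_parent = 0.8997
H_left = 0.9044 (n=25), H_right = 0.8905 (n=13)
H_children = (25/38)·0.9044 + (13/38)·0.8905 = 0.8996
IG = 0.8997 - 0.8996 = 0.0001

0.0001


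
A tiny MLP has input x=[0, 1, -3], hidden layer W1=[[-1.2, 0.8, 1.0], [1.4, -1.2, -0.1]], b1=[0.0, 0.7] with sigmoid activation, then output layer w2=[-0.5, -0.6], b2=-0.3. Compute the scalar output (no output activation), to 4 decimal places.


z1[0] = (-1.2)·(0) + (0.8)·(1) + (1.0)·(-3) + 0.0 = -2.2
z1[1] = (1.4)·(0) + (-1.2)·(1) + (-0.1)·(-3) + 0.7 = -0.2
h = sigmoid(z1) = [0.0998, 0.4502]
output = (-0.5)·(0.0998) + (-0.6)·(0.4502) - 0.3 = -0.62

-0.62


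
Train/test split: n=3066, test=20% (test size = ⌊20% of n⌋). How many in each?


Test = ⌊3066·20/100⌋ = 613
Train = 3066 - 613 = 2453

Train: 2453, Test: 613


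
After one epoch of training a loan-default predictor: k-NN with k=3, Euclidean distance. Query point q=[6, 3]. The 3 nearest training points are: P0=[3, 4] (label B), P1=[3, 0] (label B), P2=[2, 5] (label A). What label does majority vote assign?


d(q,P0) = 3.1623  (label B)
d(q,P1) = 4.2426  (label B)
d(q,P2) = 4.4721  (label A)
Votes: A=1, B=2
Majority → B

B


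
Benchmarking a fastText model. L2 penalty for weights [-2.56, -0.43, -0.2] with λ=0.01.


‖w‖₂² = (-2.56)² + (-0.43)² + (-0.2)²
     = 6.5536 + 0.1849 + 0.04
     = 6.7785
λ·‖w‖₂² = 0.01·6.7785 = 0.067785

0.067785


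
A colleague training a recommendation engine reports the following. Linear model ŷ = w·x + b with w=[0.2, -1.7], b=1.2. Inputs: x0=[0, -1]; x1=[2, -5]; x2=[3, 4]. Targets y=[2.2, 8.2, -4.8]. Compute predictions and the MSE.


ŷ0 = (0.2)·(0) + (-1.7)·(-1) + 1.2 = 2.9
ŷ1 = (0.2)·(2) + (-1.7)·(-5) + 1.2 = 10.1
ŷ2 = (0.2)·(3) + (-1.7)·(4) + 1.2 = -5.0
errors² = [0.49, 3.61, 0.04]
MSE = 4.1400/3 = 1.38

1.38


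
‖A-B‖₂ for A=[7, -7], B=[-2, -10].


d = √((7+ 2)² + (-7+ 10)²)
  = √(81 + 9)
  = √90 = 9.4868

9.4868


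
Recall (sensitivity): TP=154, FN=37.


Recall = TP/(TP+FN)
= 154/(154+37)
= 154/191 = 80.63%

80.63%


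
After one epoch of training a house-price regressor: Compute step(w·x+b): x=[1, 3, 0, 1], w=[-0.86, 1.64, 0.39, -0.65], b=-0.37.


z = (1)·(-0.86) + (3)·(1.64) + (0)·(0.39) + (1)·(-0.65) - 0.37
  = 3.04
step(z) = 1 (z≥0)

1


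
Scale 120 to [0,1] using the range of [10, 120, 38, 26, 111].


min=10, max=120
(120-10)/(120-10) = 110/110 = 1.0

1.0


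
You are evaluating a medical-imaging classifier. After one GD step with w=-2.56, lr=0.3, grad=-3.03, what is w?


w_new = w - α·∇
= -2.56 - 0.3·-3.03
= -2.56 + 0.909
= -1.651

-1.651


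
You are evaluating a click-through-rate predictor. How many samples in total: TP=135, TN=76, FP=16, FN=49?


Total = TP + TN + FP + FN
= 135 + 76 + 16 + 49
= 276
(Predicted positive: 151, predicted negative: 125)

276
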